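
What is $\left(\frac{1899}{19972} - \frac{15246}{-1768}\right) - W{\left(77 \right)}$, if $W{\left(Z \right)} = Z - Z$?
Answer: $\frac{19240659}{2206906} \approx 8.7184$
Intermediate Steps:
$W{\left(Z \right)} = 0$
$\left(\frac{1899}{19972} - \frac{15246}{-1768}\right) - W{\left(77 \right)} = \left(\frac{1899}{19972} - \frac{15246}{-1768}\right) - 0 = \left(1899 \cdot \frac{1}{19972} - - \frac{7623}{884}\right) + 0 = \left(\frac{1899}{19972} + \frac{7623}{884}\right) + 0 = \frac{19240659}{2206906} + 0 = \frac{19240659}{2206906}$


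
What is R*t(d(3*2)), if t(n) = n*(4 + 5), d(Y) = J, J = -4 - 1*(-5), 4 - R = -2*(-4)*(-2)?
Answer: 180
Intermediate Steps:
R = 20 (R = 4 - (-2*(-4))*(-2) = 4 - 8*(-2) = 4 - 1*(-16) = 4 + 16 = 20)
J = 1 (J = -4 + 5 = 1)
d(Y) = 1
t(n) = 9*n (t(n) = n*9 = 9*n)
R*t(d(3*2)) = 20*(9*1) = 20*9 = 180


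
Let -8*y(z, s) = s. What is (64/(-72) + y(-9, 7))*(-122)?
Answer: 7747/36 ≈ 215.19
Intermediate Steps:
y(z, s) = -s/8
(64/(-72) + y(-9, 7))*(-122) = (64/(-72) - 1/8*7)*(-122) = (64*(-1/72) - 7/8)*(-122) = (-8/9 - 7/8)*(-122) = -127/72*(-122) = 7747/36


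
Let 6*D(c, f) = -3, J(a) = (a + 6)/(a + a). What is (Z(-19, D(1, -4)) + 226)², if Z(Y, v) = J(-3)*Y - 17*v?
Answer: 59536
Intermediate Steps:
J(a) = (6 + a)/(2*a) (J(a) = (6 + a)/((2*a)) = (6 + a)*(1/(2*a)) = (6 + a)/(2*a))
D(c, f) = -½ (D(c, f) = (⅙)*(-3) = -½)
Z(Y, v) = -17*v - Y/2 (Z(Y, v) = ((½)*(6 - 3)/(-3))*Y - 17*v = ((½)*(-⅓)*3)*Y - 17*v = -Y/2 - 17*v = -17*v - Y/2)
(Z(-19, D(1, -4)) + 226)² = ((-17*(-½) - ½*(-19)) + 226)² = ((17/2 + 19/2) + 226)² = (18 + 226)² = 244² = 59536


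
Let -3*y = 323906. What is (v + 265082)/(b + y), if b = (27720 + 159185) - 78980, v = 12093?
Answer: -831525/131 ≈ -6347.5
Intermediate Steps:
y = -323906/3 (y = -⅓*323906 = -323906/3 ≈ -1.0797e+5)
b = 107925 (b = 186905 - 78980 = 107925)
(v + 265082)/(b + y) = (12093 + 265082)/(107925 - 323906/3) = 277175/(-131/3) = 277175*(-3/131) = -831525/131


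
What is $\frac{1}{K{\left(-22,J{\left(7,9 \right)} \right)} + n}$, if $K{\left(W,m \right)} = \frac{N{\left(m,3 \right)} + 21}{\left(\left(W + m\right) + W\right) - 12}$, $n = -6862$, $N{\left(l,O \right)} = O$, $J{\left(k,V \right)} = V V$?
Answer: $- \frac{25}{171526} \approx -0.00014575$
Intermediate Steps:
$J{\left(k,V \right)} = V^{2}$
$K{\left(W,m \right)} = \frac{24}{-12 + m + 2 W}$ ($K{\left(W,m \right)} = \frac{3 + 21}{\left(\left(W + m\right) + W\right) - 12} = \frac{24}{\left(m + 2 W\right) - 12} = \frac{24}{-12 + m + 2 W}$)
$\frac{1}{K{\left(-22,J{\left(7,9 \right)} \right)} + n} = \frac{1}{\frac{24}{-12 + 9^{2} + 2 \left(-22\right)} - 6862} = \frac{1}{\frac{24}{-12 + 81 - 44} - 6862} = \frac{1}{\frac{24}{25} - 6862} = \frac{1}{- \frac{171526}{25}} = - \frac{25}{171526}$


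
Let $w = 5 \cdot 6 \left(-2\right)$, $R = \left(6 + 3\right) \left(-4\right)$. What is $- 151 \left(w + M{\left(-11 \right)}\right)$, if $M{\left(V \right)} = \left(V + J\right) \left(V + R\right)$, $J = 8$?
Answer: $-12231$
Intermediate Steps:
$R = -36$ ($R = 9 \left(-4\right) = -36$)
$M{\left(V \right)} = \left(-36 + V\right) \left(8 + V\right)$ ($M{\left(V \right)} = \left(V + 8\right) \left(V - 36\right) = \left(8 + V\right) \left(-36 + V\right) = \left(-36 + V\right) \left(8 + V\right)$)
$w = -60$ ($w = 30 \left(-2\right) = -60$)
$- 151 \left(w + M{\left(-11 \right)}\right) = - 151 \left(-60 - \left(-20 - 121\right)\right) = - 151 \left(-60 + \left(-288 + 121 + 308\right)\right) = - 151 \left(-60 + 141\right) = \left(-151\right) 81 = -12231$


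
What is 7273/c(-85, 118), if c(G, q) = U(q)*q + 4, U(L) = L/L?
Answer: 7273/122 ≈ 59.615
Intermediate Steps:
U(L) = 1
c(G, q) = 4 + q (c(G, q) = 1*q + 4 = q + 4 = 4 + q)
7273/c(-85, 118) = 7273/(4 + 118) = 7273/122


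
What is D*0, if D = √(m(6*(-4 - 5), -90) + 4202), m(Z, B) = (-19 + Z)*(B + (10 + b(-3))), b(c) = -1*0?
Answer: 0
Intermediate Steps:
b(c) = 0
m(Z, B) = (-19 + Z)*(10 + B) (m(Z, B) = (-19 + Z)*(B + (10 + 0)) = (-19 + Z)*(B + 10) = (-19 + Z)*(10 + B))
D = √10042 (D = √((-190 - 19*(-90) + 10*(6*(-4 - 5)) - 540*(-4 - 5)) + 4202) = √((-190 + 1710 + 10*(6*(-9)) - 540*(-9)) + 4202) = √((-190 + 1710 + 10*(-54) - 90*(-54)) + 4202) = √((-190 + 1710 - 540 + 4860) + 4202) = √(5840 + 4202) = √10042 ≈ 100.21)
D*0 = √10042*0 = 0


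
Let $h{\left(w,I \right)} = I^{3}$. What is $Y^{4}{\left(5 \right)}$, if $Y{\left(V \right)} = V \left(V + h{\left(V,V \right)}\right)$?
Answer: $178506250000$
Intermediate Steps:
$Y{\left(V \right)} = V \left(V + V^{3}\right)$
$Y^{4}{\left(5 \right)} = \left(5^{2} + 5^{4}\right)^{4} = \left(25 + 625\right)^{4} = 650^{4} = 178506250000$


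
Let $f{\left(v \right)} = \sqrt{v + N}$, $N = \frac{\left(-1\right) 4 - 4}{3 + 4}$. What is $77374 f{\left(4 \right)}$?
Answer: $\frac{154748 \sqrt{35}}{7} \approx 1.3079 \cdot 10^{5}$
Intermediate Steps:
$N = - \frac{8}{7}$ ($N = \frac{-4 - 4}{7} = \left(-8\right) \frac{1}{7} = - \frac{8}{7} \approx -1.1429$)
$f{\left(v \right)} = \sqrt{- \frac{8}{7} + v}$ ($f{\left(v \right)} = \sqrt{v - \frac{8}{7}} = \sqrt{- \frac{8}{7} + v}$)
$77374 f{\left(4 \right)} = 77374 \frac{\sqrt{-56 + 49 \cdot 4}}{7} = 77374 \frac{\sqrt{-56 + 196}}{7} = 77374 \frac{\sqrt{140}}{7} = 77374 \frac{2 \sqrt{35}}{7} = \frac{154748 \sqrt{35}}{7}$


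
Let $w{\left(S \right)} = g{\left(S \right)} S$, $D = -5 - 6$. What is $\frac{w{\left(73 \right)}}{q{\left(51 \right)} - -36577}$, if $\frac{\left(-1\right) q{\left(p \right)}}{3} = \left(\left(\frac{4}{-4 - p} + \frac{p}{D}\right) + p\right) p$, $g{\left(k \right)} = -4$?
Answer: $- \frac{16060}{1622197} \approx -0.0099002$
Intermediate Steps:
$D = -11$ ($D = -5 - 6 = -11$)
$w{\left(S \right)} = - 4 S$
$q{\left(p \right)} = - 3 p \left(\frac{4}{-4 - p} + \frac{10 p}{11}\right)$ ($q{\left(p \right)} = - 3 \left(\left(\frac{4}{-4 - p} + \frac{p}{-11}\right) + p\right) p = - 3 \left(\left(\frac{4}{-4 - p} + p \left(- \frac{1}{11}\right)\right) + p\right) p = - 3 \left(\left(\frac{4}{-4 - p} - \frac{p}{11}\right) + p\right) p = - 3 \left(\frac{4}{-4 - p} + \frac{10 p}{11}\right) p = - 3 p \left(\frac{4}{-4 - p} + \frac{10 p}{11}\right)$)
$\frac{w{\left(73 \right)}}{q{\left(51 \right)} - -36577} = \frac{\left(-4\right) 73}{\frac{6}{11} \cdot 51 \frac{1}{4 + 51} \left(22 - 1020 - 5 \cdot 51^{2}\right) - -36577} = - \frac{292}{\frac{6}{11} \cdot 51 \cdot \frac{1}{55} \left(22 - 1020 - 13005\right) + 36577} = - \frac{292}{\frac{6}{11} \cdot 51 \cdot \frac{1}{55} \left(-14003\right) + 36577} = - \frac{292}{- \frac{389538}{55} + 36577} = - \frac{292}{\frac{1622197}{55}} = \left(-292\right) \frac{55}{1622197} = - \frac{16060}{1622197}$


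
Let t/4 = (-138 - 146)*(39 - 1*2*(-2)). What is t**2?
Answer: 2386127104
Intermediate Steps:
t = -48848 (t = 4*((-138 - 146)*(39 - 1*2*(-2))) = 4*(-284*(39 - 2*(-2))) = 4*(-284*(39 + 4)) = 4*(-284*43) = 4*(-12212) = -48848)
t**2 = (-48848)**2 = 2386127104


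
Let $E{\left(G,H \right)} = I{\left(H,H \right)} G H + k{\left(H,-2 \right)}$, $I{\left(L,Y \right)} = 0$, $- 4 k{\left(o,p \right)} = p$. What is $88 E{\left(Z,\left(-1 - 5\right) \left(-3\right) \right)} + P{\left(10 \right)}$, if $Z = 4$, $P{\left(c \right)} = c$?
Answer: $54$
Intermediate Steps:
$k{\left(o,p \right)} = - \frac{p}{4}$
$E{\left(G,H \right)} = \frac{1}{2}$ ($E{\left(G,H \right)} = 0 G H - - \frac{1}{2} = 0 H + \frac{1}{2} = 0 + \frac{1}{2} = \frac{1}{2}$)
$88 E{\left(Z,\left(-1 - 5\right) \left(-3\right) \right)} + P{\left(10 \right)} = 88 \cdot \frac{1}{2} + 10 = 44 + 10 = 54$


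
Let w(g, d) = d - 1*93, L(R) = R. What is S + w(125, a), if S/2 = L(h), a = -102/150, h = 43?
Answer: -192/25 ≈ -7.6800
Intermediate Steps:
a = -17/25 (a = -102*1/150 = -17/25 ≈ -0.68000)
w(g, d) = -93 + d (w(g, d) = d - 93 = -93 + d)
S = 86 (S = 2*43 = 86)
S + w(125, a) = 86 + (-93 - 17/25) = 86 - 2342/25 = -192/25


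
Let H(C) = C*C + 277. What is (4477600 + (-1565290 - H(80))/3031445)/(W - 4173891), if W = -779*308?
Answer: -13573596560033/13380261664235 ≈ -1.0145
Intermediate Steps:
H(C) = 277 + C² (H(C) = C² + 277 = 277 + C²)
W = -239932
(4477600 + (-1565290 - H(80))/3031445)/(W - 4173891) = (4477600 + (-1565290 - (277 + 80²))/3031445)/(-239932 - 4173891) = (4477600 + (-1565290 - (277 + 6400))*(1/3031445))/(-4413823) = (4477600 + (-1565290 - 1*6677)*(1/3031445))*(-1/4413823) = (4477600 + (-1565290 - 6677)*(1/3031445))*(-1/4413823) = (4477600 - 1571967*1/3031445)*(-1/4413823) = (4477600 - 1571967/3031445)*(-1/4413823) = (13573596560033/3031445)*(-1/4413823) = -13573596560033/13380261664235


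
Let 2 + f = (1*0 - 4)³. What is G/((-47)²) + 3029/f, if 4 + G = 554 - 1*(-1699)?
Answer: -6542627/145794 ≈ -44.876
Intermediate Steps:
f = -66 (f = -2 + (1*0 - 4)³ = -2 + (0 - 4)³ = -2 + (-4)³ = -2 - 64 = -66)
G = 2249 (G = -4 + (554 - 1*(-1699)) = -4 + (554 + 1699) = -4 + 2253 = 2249)
G/((-47)²) + 3029/f = 2249/((-47)²) + 3029/(-66) = 2249/2209 + 3029*(-1/66) = 2249*(1/2209) - 3029/66 = 2249/2209 - 3029/66 = -6542627/145794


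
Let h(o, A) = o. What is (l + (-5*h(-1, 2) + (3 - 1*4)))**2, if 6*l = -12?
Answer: 4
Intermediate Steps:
l = -2 (l = (1/6)*(-12) = -2)
(l + (-5*h(-1, 2) + (3 - 1*4)))**2 = (-2 + (-5*(-1) + (3 - 1*4)))**2 = (-2 + (5 + (3 - 4)))**2 = (-2 + (5 - 1))**2 = (-2 + 4)**2 = 2**2 = 4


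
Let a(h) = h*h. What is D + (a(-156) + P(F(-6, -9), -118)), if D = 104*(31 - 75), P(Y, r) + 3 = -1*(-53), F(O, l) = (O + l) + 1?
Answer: 19810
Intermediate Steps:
a(h) = h²
F(O, l) = 1 + O + l
P(Y, r) = 50 (P(Y, r) = -3 - 1*(-53) = -3 + 53 = 50)
D = -4576 (D = 104*(-44) = -4576)
D + (a(-156) + P(F(-6, -9), -118)) = -4576 + ((-156)² + 50) = -4576 + (24336 + 50) = -4576 + 24386 = 19810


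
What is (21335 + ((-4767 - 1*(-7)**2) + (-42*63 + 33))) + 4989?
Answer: 18895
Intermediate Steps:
(21335 + ((-4767 - 1*(-7)**2) + (-42*63 + 33))) + 4989 = (21335 + ((-4767 - 1*49) + (-2646 + 33))) + 4989 = (21335 + ((-4767 - 49) - 2613)) + 4989 = (21335 + (-4816 - 2613)) + 4989 = (21335 - 7429) + 4989 = 13906 + 4989 = 18895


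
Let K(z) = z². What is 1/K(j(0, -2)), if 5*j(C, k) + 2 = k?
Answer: 25/16 ≈ 1.5625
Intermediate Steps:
j(C, k) = -⅖ + k/5
1/K(j(0, -2)) = 1/((-⅖ + (⅕)*(-2))²) = 1/((-⅖ - ⅖)²) = 1/((-⅘)²) = 1/(16/25) = 25/16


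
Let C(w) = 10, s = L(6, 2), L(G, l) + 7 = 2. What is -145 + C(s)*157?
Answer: 1425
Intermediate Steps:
L(G, l) = -5 (L(G, l) = -7 + 2 = -5)
s = -5
-145 + C(s)*157 = -145 + 10*157 = -145 + 1570 = 1425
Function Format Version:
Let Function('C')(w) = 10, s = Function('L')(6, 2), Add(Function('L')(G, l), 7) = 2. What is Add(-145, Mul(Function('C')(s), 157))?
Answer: 1425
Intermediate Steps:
Function('L')(G, l) = -5 (Function('L')(G, l) = Add(-7, 2) = -5)
s = -5
Add(-145, Mul(Function('C')(s), 157)) = Add(-145, Mul(10, 157)) = Add(-145, 1570) = 1425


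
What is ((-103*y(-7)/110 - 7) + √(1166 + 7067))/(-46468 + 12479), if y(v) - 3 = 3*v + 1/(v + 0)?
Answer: -7691/26171530 - √8233/33989 ≈ -0.0029634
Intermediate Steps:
y(v) = 3 + 1/v + 3*v (y(v) = 3 + (3*v + 1/(v + 0)) = 3 + (3*v + 1/v) = 3 + (1/v + 3*v) = 3 + 1/v + 3*v)
((-103*y(-7)/110 - 7) + √(1166 + 7067))/(-46468 + 12479) = ((-103*(3 + 1/(-7) + 3*(-7))/110 - 7) + √(1166 + 7067))/(-46468 + 12479) = ((-103*(3 - ⅐ - 21)/110 - 7) + √8233)/(-33989) = ((-(-13081)/(7*110) - 7) + √8233)*(-1/33989) = ((-103*(-127/770) - 7) + √8233)*(-1/33989) = ((13081/770 - 7) + √8233)*(-1/33989) = (7691/770 + √8233)*(-1/33989) = -7691/26171530 - √8233/33989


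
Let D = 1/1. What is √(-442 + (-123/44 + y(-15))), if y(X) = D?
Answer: I*√214797/22 ≈ 21.066*I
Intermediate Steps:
D = 1
y(X) = 1
√(-442 + (-123/44 + y(-15))) = √(-442 + (-123/44 + 1)) = √(-442 - 79/44) = √(-19527/44) = I*√214797/22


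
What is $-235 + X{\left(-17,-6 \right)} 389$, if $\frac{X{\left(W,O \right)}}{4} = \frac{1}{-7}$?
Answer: $- \frac{3201}{7} \approx -457.29$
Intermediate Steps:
$X{\left(W,O \right)} = - \frac{4}{7}$ ($X{\left(W,O \right)} = \frac{4}{-7} = 4 \left(- \frac{1}{7}\right) = - \frac{4}{7}$)
$-235 + X{\left(-17,-6 \right)} 389 = -235 - \frac{1556}{7} = - \frac{3201}{7}$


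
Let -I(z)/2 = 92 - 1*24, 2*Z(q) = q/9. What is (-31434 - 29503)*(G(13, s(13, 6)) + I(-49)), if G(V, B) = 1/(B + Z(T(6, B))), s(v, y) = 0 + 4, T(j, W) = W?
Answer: 314373983/38 ≈ 8.2730e+6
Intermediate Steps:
s(v, y) = 4
Z(q) = q/18 (Z(q) = (q/9)/2 = q/18)
I(z) = -136 (I(z) = -2*(92 - 1*24) = -2*(92 - 24) = -2*68 = -136)
G(V, B) = 18/(19*B) (G(V, B) = 1/(B + B/18) = 1/(19*B/18) = 18/(19*B))
(-31434 - 29503)*(G(13, s(13, 6)) + I(-49)) = (-31434 - 29503)*((18/19)/4 - 136) = -60937*((18/19)*(1/4) - 136) = -60937*(9/38 - 136) = -60937*(-5159/38) = 314373983/38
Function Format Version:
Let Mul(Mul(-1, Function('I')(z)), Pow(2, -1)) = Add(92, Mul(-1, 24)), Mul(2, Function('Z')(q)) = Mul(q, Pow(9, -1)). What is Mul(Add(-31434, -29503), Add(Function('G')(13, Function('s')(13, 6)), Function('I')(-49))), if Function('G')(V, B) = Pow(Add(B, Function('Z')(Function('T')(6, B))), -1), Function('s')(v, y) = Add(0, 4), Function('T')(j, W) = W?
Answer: Rational(314373983, 38) ≈ 8.2730e+6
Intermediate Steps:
Function('s')(v, y) = 4
Function('Z')(q) = Mul(Rational(1, 18), q) (Function('Z')(q) = Mul(Rational(1, 2), Mul(q, Pow(9, -1))) = Mul(Rational(1, 2), Mul(q, Rational(1, 9))) = Mul(Rational(1, 2), Mul(Rational(1, 9), q)) = Mul(Rational(1, 18), q))
Function('I')(z) = -136 (Function('I')(z) = Mul(-2, Add(92, Mul(-1, 24))) = Mul(-2, Add(92, -24)) = Mul(-2, 68) = -136)
Function('G')(V, B) = Mul(Rational(18, 19), Pow(B, -1)) (Function('G')(V, B) = Pow(Add(B, Mul(Rational(1, 18), B)), -1) = Pow(Mul(Rational(19, 18), B), -1) = Mul(Rational(18, 19), Pow(B, -1)))
Mul(Add(-31434, -29503), Add(Function('G')(13, Function('s')(13, 6)), Function('I')(-49))) = Mul(Add(-31434, -29503), Add(Mul(Rational(18, 19), Pow(4, -1)), -136)) = Mul(-60937, Add(Mul(Rational(18, 19), Rational(1, 4)), -136)) = Mul(-60937, Add(Rational(9, 38), -136)) = Mul(-60937, Rational(-5159, 38)) = Rational(314373983, 38)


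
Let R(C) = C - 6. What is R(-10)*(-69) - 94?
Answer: 1010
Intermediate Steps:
R(C) = -6 + C
R(-10)*(-69) - 94 = (-6 - 10)*(-69) - 94 = -16*(-69) - 94 = 1104 - 94 = 1010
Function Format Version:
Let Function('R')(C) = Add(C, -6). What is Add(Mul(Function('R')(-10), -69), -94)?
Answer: 1010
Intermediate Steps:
Function('R')(C) = Add(-6, C)
Add(Mul(Function('R')(-10), -69), -94) = Add(Mul(Add(-6, -10), -69), -94) = Add(Mul(-16, -69), -94) = Add(1104, -94) = 1010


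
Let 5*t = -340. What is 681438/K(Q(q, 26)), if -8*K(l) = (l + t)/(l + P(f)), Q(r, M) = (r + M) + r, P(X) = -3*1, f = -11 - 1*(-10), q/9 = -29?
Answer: -226691708/47 ≈ -4.8232e+6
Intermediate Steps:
q = -261 (q = 9*(-29) = -261)
f = -1 (f = -11 + 10 = -1)
P(X) = -3
t = -68 (t = (1/5)*(-340) = -68)
Q(r, M) = M + 2*r (Q(r, M) = (M + r) + r = M + 2*r)
K(l) = -(-68 + l)/(8*(-3 + l)) (K(l) = -(l - 68)/(8*(l - 3)) = -(-68 + l)/(8*(-3 + l)))
681438/K(Q(q, 26)) = 681438/(((68 - (26 + 2*(-261)))/(8*(-3 + (26 + 2*(-261)))))) = 681438/(((68 - (26 - 522))/(8*(-3 + (26 - 522))))) = 681438/(((68 - 1*(-496))/(8*(-3 - 496)))) = 681438/(((1/8)*(68 + 496)/(-499))) = 681438/(((1/8)*(-1/499)*564)) = 681438/(-141/998) = 681438*(-998/141) = -226691708/47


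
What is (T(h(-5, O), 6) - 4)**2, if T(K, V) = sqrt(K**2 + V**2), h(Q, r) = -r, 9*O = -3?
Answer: 469/9 - 40*sqrt(13)/3 ≈ 4.0371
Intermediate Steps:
O = -1/3 (O = (1/9)*(-3) = -1/3 ≈ -0.33333)
(T(h(-5, O), 6) - 4)**2 = (sqrt((-1*(-1/3))**2 + 6**2) - 4)**2 = (sqrt((1/3)**2 + 36) - 4)**2 = (sqrt(1/9 + 36) - 4)**2 = (sqrt(325/9) - 4)**2 = (5*sqrt(13)/3 - 4)**2 = (-4 + 5*sqrt(13)/3)**2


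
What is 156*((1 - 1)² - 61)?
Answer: -9516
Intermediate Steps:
156*((1 - 1)² - 61) = 156*(0² - 61) = 156*(0 - 61) = 156*(-61) = -9516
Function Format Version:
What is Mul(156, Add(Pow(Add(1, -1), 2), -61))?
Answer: -9516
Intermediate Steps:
Mul(156, Add(Pow(Add(1, -1), 2), -61)) = Mul(156, Add(Pow(0, 2), -61)) = Mul(156, Add(0, -61)) = Mul(156, -61) = -9516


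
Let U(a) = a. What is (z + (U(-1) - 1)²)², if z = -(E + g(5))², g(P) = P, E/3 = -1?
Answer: 0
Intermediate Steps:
E = -3 (E = 3*(-1) = -3)
z = -4 (z = -(-3 + 5)² = -1*2² = -1*4 = -4)
(z + (U(-1) - 1)²)² = (-4 + (-1 - 1)²)² = (-4 + (-2)²)² = (-4 + 4)² = 0² = 0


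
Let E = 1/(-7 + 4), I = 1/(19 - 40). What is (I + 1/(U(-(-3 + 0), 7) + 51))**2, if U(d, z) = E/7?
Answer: 395641/504900900 ≈ 0.00078360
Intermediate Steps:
I = -1/21 (I = 1/(-21) = -1/21 ≈ -0.047619)
E = -1/3 (E = 1/(-3) = -1/3 ≈ -0.33333)
U(d, z) = -1/21 (U(d, z) = -1/3/7 = -1/3*1/7 = -1/21)
(I + 1/(U(-(-3 + 0), 7) + 51))**2 = (-1/21 + 1/(-1/21 + 51))**2 = (-1/21 + 1/(1070/21))**2 = (-1/21 + 21/1070)**2 = (-629/22470)**2 = 395641/504900900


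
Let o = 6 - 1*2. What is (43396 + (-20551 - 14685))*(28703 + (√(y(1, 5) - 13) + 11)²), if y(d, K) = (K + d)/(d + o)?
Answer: 235107552 + 35904*I*√295 ≈ 2.3511e+8 + 6.1667e+5*I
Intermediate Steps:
o = 4 (o = 6 - 2 = 4)
y(d, K) = (K + d)/(4 + d) (y(d, K) = (K + d)/(d + 4) = (K + d)/(4 + d))
(43396 + (-20551 - 14685))*(28703 + (√(y(1, 5) - 13) + 11)²) = (43396 + (-20551 - 14685))*(28703 + (√((5 + 1)/(4 + 1) - 13) + 11)²) = (43396 - 35236)*(28703 + (√(6/5 - 13) + 11)²) = 8160*(28703 + (√((⅕)*6 - 13) + 11)²) = 8160*(28703 + (√(6/5 - 13) + 11)²) = 8160*(28703 + (√(-59/5) + 11)²) = 8160*(28703 + (I*√295/5 + 11)²) = 8160*(28703 + (11 + I*√295/5)²) = 234216480 + 8160*(11 + I*√295/5)²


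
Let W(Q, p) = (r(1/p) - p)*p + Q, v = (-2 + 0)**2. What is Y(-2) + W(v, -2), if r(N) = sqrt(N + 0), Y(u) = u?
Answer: -2 - I*sqrt(2) ≈ -2.0 - 1.4142*I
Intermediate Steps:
r(N) = sqrt(N)
v = 4 (v = (-2)**2 = 4)
W(Q, p) = Q + p*(sqrt(1/p) - p) (W(Q, p) = (sqrt(1/p) - p)*p + Q = p*(sqrt(1/p) - p) + Q = Q + p*(sqrt(1/p) - p))
Y(-2) + W(v, -2) = -2 + (4 - 1*(-2)**2 - 2*I*sqrt(2)/2) = -2 + (4 - 1*4 - I*sqrt(2)) = -2 + (4 - 4 - I*sqrt(2)) = -2 - I*sqrt(2)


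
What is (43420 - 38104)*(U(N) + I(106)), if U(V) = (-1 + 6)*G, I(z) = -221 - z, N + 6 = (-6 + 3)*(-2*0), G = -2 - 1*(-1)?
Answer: -1764912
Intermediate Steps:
G = -1 (G = -2 + 1 = -1)
N = -6 (N = -6 + (-6 + 3)*(-2*0) = -6 - 3*0 = -6 + 0 = -6)
U(V) = -5 (U(V) = (-1 + 6)*(-1) = 5*(-1) = -5)
(43420 - 38104)*(U(N) + I(106)) = (43420 - 38104)*(-5 + (-221 - 1*106)) = 5316*(-5 + (-221 - 106)) = 5316*(-5 - 327) = 5316*(-332) = -1764912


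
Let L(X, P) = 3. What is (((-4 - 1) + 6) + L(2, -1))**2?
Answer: 16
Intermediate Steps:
(((-4 - 1) + 6) + L(2, -1))**2 = (((-4 - 1) + 6) + 3)**2 = ((-5 + 6) + 3)**2 = (1 + 3)**2 = 4**2 = 16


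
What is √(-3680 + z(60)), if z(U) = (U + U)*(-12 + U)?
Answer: 4*√130 ≈ 45.607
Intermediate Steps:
z(U) = 2*U*(-12 + U) (z(U) = (2*U)*(-12 + U) = 2*U*(-12 + U))
√(-3680 + z(60)) = √(-3680 + 2*60*(-12 + 60)) = √(-3680 + 2*60*48) = √(-3680 + 5760) = √2080 = 4*√130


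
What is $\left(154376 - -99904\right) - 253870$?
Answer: $410$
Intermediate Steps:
$\left(154376 - -99904\right) - 253870 = \left(154376 + 99904\right) - 253870 = 254280 - 253870 = 410$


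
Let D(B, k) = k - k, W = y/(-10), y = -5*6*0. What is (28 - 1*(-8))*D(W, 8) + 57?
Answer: 57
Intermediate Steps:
y = 0 (y = -30*0 = 0)
W = 0 (W = 0/(-10) = 0*(-⅒) = 0)
D(B, k) = 0
(28 - 1*(-8))*D(W, 8) + 57 = (28 - 1*(-8))*0 + 57 = (28 + 8)*0 + 57 = 36*0 + 57 = 0 + 57 = 57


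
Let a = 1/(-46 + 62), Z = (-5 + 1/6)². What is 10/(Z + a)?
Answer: 1440/3373 ≈ 0.42692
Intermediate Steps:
Z = 841/36 (Z = (-5 + ⅙)² = (-29/6)² = 841/36 ≈ 23.361)
a = 1/16 ≈ 0.062500
10/(Z + a) = 10/(841/36 + 1/16) = 10/(3373/144) = (144/3373)*10 = 1440/3373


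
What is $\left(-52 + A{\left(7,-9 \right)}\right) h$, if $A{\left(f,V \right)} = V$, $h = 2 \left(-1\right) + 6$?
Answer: $-244$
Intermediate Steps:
$h = 4$ ($h = -2 + 6 = 4$)
$\left(-52 + A{\left(7,-9 \right)}\right) h = \left(-52 - 9\right) 4 = \left(-61\right) 4 = -244$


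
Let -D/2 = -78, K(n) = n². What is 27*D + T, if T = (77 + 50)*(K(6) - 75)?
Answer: -741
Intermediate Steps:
D = 156 (D = -2*(-78) = 156)
T = -4953 (T = (77 + 50)*(6² - 75) = 127*(36 - 75) = 127*(-39) = -4953)
27*D + T = 27*156 - 4953 = 4212 - 4953 = -741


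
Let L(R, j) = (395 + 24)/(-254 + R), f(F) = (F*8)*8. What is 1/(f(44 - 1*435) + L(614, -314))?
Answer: -360/9008221 ≈ -3.9964e-5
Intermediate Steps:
f(F) = 64*F (f(F) = (8*F)*8 = 64*F)
L(R, j) = 419/(-254 + R)
1/(f(44 - 1*435) + L(614, -314)) = 1/(64*(44 - 1*435) + 419/(-254 + 614)) = 1/(64*(44 - 435) + 419/360) = 1/(64*(-391) + 419*(1/360)) = 1/(-25024 + 419/360) = 1/(-9008221/360) = -360/9008221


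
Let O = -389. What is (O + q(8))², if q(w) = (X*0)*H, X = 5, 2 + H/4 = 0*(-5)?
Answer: 151321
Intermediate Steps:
H = -8 (H = -8 + 4*(0*(-5)) = -8 + 4*0 = -8 + 0 = -8)
q(w) = 0 (q(w) = (5*0)*(-8) = 0*(-8) = 0)
(O + q(8))² = (-389 + 0)² = (-389)² = 151321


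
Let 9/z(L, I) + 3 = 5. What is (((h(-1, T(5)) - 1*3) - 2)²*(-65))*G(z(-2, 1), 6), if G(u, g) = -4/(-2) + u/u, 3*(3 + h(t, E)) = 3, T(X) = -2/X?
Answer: -9555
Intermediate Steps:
h(t, E) = -2 (h(t, E) = -3 + (⅓)*3 = -3 + 1 = -2)
z(L, I) = 9/2 (z(L, I) = 9/(-3 + 5) = 9/2)
G(u, g) = 3 (G(u, g) = -4*(-½) + 1 = 2 + 1 = 3)
(((h(-1, T(5)) - 1*3) - 2)²*(-65))*G(z(-2, 1), 6) = (((-2 - 1*3) - 2)²*(-65))*3 = (((-2 - 3) - 2)²*(-65))*3 = ((-5 - 2)²*(-65))*3 = ((-7)²*(-65))*3 = (49*(-65))*3 = -3185*3 = -9555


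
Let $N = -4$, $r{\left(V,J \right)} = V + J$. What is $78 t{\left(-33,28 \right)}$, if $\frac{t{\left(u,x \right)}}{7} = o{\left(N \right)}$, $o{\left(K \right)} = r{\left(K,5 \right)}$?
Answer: $546$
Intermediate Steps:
$r{\left(V,J \right)} = J + V$
$o{\left(K \right)} = 5 + K$
$t{\left(u,x \right)} = 7$ ($t{\left(u,x \right)} = 7 \left(5 - 4\right) = 7 \cdot 1 = 7$)
$78 t{\left(-33,28 \right)} = 78 \cdot 7 = 546$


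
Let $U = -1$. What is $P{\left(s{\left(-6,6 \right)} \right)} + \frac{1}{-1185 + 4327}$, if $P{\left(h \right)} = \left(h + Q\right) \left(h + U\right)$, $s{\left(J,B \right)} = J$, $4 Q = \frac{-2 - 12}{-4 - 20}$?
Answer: $\frac{3090181}{75408} \approx 40.979$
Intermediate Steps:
$Q = \frac{7}{48}$ ($Q = \frac{\left(-2 - 12\right) \frac{1}{-4 - 20}}{4} = \frac{\left(-14\right) \frac{1}{-24}}{4} = \frac{\left(-14\right) \left(- \frac{1}{24}\right)}{4} = \frac{1}{4} \cdot \frac{7}{12} = \frac{7}{48} \approx 0.14583$)
$P{\left(h \right)} = \left(-1 + h\right) \left(\frac{7}{48} + h\right)$ ($P{\left(h \right)} = \left(h + \frac{7}{48}\right) \left(h - 1\right) = \left(\frac{7}{48} + h\right) \left(-1 + h\right) = \left(-1 + h\right) \left(\frac{7}{48} + h\right)$)
$P{\left(s{\left(-6,6 \right)} \right)} + \frac{1}{-1185 + 4327} = \left(- \frac{7}{48} + \left(-6\right)^{2} - - \frac{41}{8}\right) + \frac{1}{-1185 + 4327} = \left(- \frac{7}{48} + 36 + \frac{41}{8}\right) + \frac{1}{3142} = \frac{1967}{48} + \frac{1}{3142} = \frac{3090181}{75408}$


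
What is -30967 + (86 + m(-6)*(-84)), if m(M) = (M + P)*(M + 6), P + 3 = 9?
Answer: -30881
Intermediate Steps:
P = 6 (P = -3 + 9 = 6)
m(M) = (6 + M)² (m(M) = (M + 6)*(M + 6) = (6 + M)*(6 + M) = (6 + M)²)
-30967 + (86 + m(-6)*(-84)) = -30967 + (86 + (36 + (-6)² + 12*(-6))*(-84)) = -30967 + (86 + (36 + 36 - 72)*(-84)) = -30967 + (86 + 0*(-84)) = -30967 + (86 + 0) = -30967 + 86 = -30881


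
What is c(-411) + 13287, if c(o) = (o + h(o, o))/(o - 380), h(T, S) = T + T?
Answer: 10511250/791 ≈ 13289.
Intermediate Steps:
h(T, S) = 2*T
c(o) = 3*o/(-380 + o) (c(o) = (o + 2*o)/(o - 380) = (3*o)/(-380 + o) = 3*o/(-380 + o))
c(-411) + 13287 = 3*(-411)/(-380 - 411) + 13287 = 3*(-411)/(-791) + 13287 = 3*(-411)*(-1/791) + 13287 = 1233/791 + 13287 = 10511250/791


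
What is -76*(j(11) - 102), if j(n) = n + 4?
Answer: 6612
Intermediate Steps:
j(n) = 4 + n
-76*(j(11) - 102) = -76*((4 + 11) - 102) = -76*(15 - 102) = -76*(-87) = 6612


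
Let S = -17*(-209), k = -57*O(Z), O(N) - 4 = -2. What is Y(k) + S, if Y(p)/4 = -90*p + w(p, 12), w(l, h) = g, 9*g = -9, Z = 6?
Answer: 44589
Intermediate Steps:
g = -1 (g = (⅑)*(-9) = -1)
O(N) = 2 (O(N) = 4 - 2 = 2)
w(l, h) = -1
k = -114 (k = -57*2 = -114)
Y(p) = -4 - 360*p (Y(p) = 4*(-90*p - 1) = 4*(-1 - 90*p) = -4 - 360*p)
S = 3553
Y(k) + S = (-4 - 360*(-114)) + 3553 = (-4 + 41040) + 3553 = 41036 + 3553 = 44589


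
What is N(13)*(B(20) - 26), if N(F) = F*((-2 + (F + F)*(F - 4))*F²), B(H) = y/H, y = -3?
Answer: -66643798/5 ≈ -1.3329e+7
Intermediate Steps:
B(H) = -3/H
N(F) = F³*(-2 + 2*F*(-4 + F)) (N(F) = F*((-2 + (2*F)*(-4 + F))*F²) = F*((-2 + 2*F*(-4 + F))*F²) = F*(F²*(-2 + 2*F*(-4 + F))) = F³*(-2 + 2*F*(-4 + F)))
N(13)*(B(20) - 26) = (2*13³*(-1 + 13² - 4*13))*(-3/20 - 26) = (2*2197*(-1 + 169 - 52))*(-3*1/20 - 26) = (2*2197*116)*(-3/20 - 26) = 509704*(-523/20) = -66643798/5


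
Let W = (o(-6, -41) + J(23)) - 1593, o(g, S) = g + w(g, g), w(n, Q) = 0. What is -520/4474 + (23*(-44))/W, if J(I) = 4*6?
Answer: 1854344/3523275 ≈ 0.52631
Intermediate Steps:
J(I) = 24
o(g, S) = g (o(g, S) = g + 0 = g)
W = -1575 (W = (-6 + 24) - 1593 = 18 - 1593 = -1575)
-520/4474 + (23*(-44))/W = -520/4474 + (23*(-44))/(-1575) = -520*1/4474 - 1012*(-1/1575) = -260/2237 + 1012/1575 = 1854344/3523275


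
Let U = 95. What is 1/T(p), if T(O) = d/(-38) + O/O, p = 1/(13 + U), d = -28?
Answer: 19/33 ≈ 0.57576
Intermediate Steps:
p = 1/108 (p = 1/(13 + 95) = 1/108 ≈ 0.0092593)
T(O) = 33/19 (T(O) = -28/(-38) + O/O = -28*(-1/38) + 1 = 14/19 + 1 = 33/19)
1/T(p) = 1/(33/19) = 19/33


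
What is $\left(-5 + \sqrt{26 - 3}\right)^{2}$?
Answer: $\left(5 - \sqrt{23}\right)^{2} \approx 0.041685$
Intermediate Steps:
$\left(-5 + \sqrt{26 - 3}\right)^{2} = \left(-5 + \sqrt{23}\right)^{2}$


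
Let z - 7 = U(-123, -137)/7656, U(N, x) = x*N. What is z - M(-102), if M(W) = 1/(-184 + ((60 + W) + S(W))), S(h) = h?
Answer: 120380/13079 ≈ 9.2041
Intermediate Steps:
U(N, x) = N*x
M(W) = 1/(-124 + 2*W) (M(W) = 1/(-184 + ((60 + W) + W)) = 1/(-184 + (60 + 2*W)) = 1/(-124 + 2*W))
z = 23481/2552 (z = 7 - 123*(-137)/7656 = 7 + 16851*(1/7656) = 7 + 5617/2552 = 23481/2552 ≈ 9.2010)
z - M(-102) = 23481/2552 - 1/(2*(-62 - 102)) = 23481/2552 - 1/(2*(-164)) = 23481/2552 - (-1)/(2*164) = 23481/2552 - 1*(-1/328) = 23481/2552 + 1/328 = 120380/13079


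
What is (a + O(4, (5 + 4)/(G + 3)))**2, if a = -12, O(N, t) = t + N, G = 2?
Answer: 961/25 ≈ 38.440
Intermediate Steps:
O(N, t) = N + t
(a + O(4, (5 + 4)/(G + 3)))**2 = (-12 + (4 + (5 + 4)/(2 + 3)))**2 = (-12 + (4 + 9/5))**2 = (-12 + 29/5)**2 = (-31/5)**2 = 961/25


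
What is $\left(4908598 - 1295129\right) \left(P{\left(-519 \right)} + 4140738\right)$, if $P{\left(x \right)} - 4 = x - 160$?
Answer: $14959989308547$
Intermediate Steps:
$P{\left(x \right)} = -156 + x$ ($P{\left(x \right)} = 4 + \left(x - 160\right) = 4 + \left(-160 + x\right) = -156 + x$)
$\left(4908598 - 1295129\right) \left(P{\left(-519 \right)} + 4140738\right) = \left(4908598 - 1295129\right) \left(\left(-156 - 519\right) + 4140738\right) = 3613469 \left(-675 + 4140738\right) = 3613469 \cdot 4140063 = 14959989308547$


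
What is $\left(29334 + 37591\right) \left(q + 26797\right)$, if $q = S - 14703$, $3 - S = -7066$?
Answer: $1282483775$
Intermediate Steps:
$S = 7069$ ($S = 3 - -7066 = 3 + 7066 = 7069$)
$q = -7634$ ($q = 7069 - 14703 = -7634$)
$\left(29334 + 37591\right) \left(q + 26797\right) = \left(29334 + 37591\right) \left(-7634 + 26797\right) = 66925 \cdot 19163 = 1282483775$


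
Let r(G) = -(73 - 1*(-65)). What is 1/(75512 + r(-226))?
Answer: 1/75374 ≈ 1.3267e-5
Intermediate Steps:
r(G) = -138 (r(G) = -(73 + 65) = -1*138 = -138)
1/(75512 + r(-226)) = 1/(75512 - 138) = 1/75374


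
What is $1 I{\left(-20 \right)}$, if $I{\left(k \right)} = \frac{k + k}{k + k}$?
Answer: $1$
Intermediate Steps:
$I{\left(k \right)} = 1$ ($I{\left(k \right)} = \frac{2 k}{2 k} = 2 k \frac{1}{2 k} = 1$)
$1 I{\left(-20 \right)} = 1 \cdot 1 = 1$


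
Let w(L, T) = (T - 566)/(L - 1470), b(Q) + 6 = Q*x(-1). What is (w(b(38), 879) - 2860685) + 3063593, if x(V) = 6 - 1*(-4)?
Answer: 222386855/1096 ≈ 2.0291e+5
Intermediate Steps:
x(V) = 10 (x(V) = 6 + 4 = 10)
b(Q) = -6 + 10*Q (b(Q) = -6 + Q*10 = -6 + 10*Q)
w(L, T) = (-566 + T)/(-1470 + L)
(w(b(38), 879) - 2860685) + 3063593 = ((-566 + 879)/(-1470 + (-6 + 10*38)) - 2860685) + 3063593 = (313/(-1470 + (-6 + 380)) - 2860685) + 3063593 = (313/(-1470 + 374) - 2860685) + 3063593 = (313/(-1096) - 2860685) + 3063593 = (-1/1096*313 - 2860685) + 3063593 = (-313/1096 - 2860685) + 3063593 = -3135311073/1096 + 3063593 = 222386855/1096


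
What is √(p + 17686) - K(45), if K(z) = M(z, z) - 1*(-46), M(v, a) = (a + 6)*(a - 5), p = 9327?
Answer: -2086 + √27013 ≈ -1921.6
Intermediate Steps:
M(v, a) = (-5 + a)*(6 + a) (M(v, a) = (6 + a)*(-5 + a) = (-5 + a)*(6 + a))
K(z) = 16 + z + z² (K(z) = (-30 + z + z²) - 1*(-46) = (-30 + z + z²) + 46 = 16 + z + z²)
√(p + 17686) - K(45) = √(9327 + 17686) - (16 + 45 + 45²) = √27013 - (16 + 45 + 2025) = √27013 - 1*2086 = √27013 - 2086 = -2086 + √27013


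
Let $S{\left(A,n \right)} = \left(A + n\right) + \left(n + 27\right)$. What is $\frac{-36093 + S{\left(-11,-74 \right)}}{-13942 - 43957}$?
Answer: $\frac{36225}{57899} \approx 0.62566$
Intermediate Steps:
$S{\left(A,n \right)} = 27 + A + 2 n$ ($S{\left(A,n \right)} = \left(A + n\right) + \left(27 + n\right) = 27 + A + 2 n$)
$\frac{-36093 + S{\left(-11,-74 \right)}}{-13942 - 43957} = \frac{-36093 + \left(27 - 11 + 2 \left(-74\right)\right)}{-13942 - 43957} = \frac{-36093 - 132}{-57899} = \left(-36093 - 132\right) \left(- \frac{1}{57899}\right) = \left(-36225\right) \left(- \frac{1}{57899}\right) = \frac{36225}{57899}$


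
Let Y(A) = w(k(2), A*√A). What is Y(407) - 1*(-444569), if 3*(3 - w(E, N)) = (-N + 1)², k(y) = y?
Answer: -22028476 + 814*√407/3 ≈ -2.2023e+7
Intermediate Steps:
w(E, N) = 3 - (1 - N)²/3 (w(E, N) = 3 - (-N + 1)²/3 = 3 - (1 - N)²/3)
Y(A) = 3 - (-1 + A^(3/2))²/3 (Y(A) = 3 - (-1 + A*√A)²/3 = 3 - (-1 + A^(3/2))²/3)
Y(407) - 1*(-444569) = (3 - (-1 + 407^(3/2))²/3) - 1*(-444569) = (3 - (-1 + 407*√407)²/3) + 444569 = 444572 - (-1 + 407*√407)²/3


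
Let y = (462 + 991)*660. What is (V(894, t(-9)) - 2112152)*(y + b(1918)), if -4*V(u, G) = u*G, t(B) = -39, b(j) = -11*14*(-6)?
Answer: -2019096150192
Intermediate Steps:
b(j) = 924 (b(j) = -154*(-6) = 924)
y = 958980 (y = 1453*660 = 958980)
V(u, G) = -G*u/4 (V(u, G) = -u*G/4 = -G*u/4)
(V(894, t(-9)) - 2112152)*(y + b(1918)) = (-¼*(-39)*894 - 2112152)*(958980 + 924) = (17433/2 - 2112152)*959904 = -4206871/2*959904 = -2019096150192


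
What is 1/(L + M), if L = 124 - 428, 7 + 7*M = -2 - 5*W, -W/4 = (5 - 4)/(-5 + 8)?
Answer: -3/913 ≈ -0.0032859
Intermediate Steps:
W = -4/3 (W = -4*(5 - 4)/(-5 + 8) = -4/3 ≈ -1.3333)
M = -1/3 (M = -1 + (-2 - 5*(-4/3))/7 = -1 + (-2 + 20/3)/7 = -1 + (1/7)*(14/3) = -1 + 2/3 = -1/3 ≈ -0.33333)
L = -304
1/(L + M) = 1/(-304 - 1/3) = 1/(-913/3) = -3/913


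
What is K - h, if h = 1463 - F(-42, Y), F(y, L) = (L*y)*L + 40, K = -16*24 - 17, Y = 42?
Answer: -75912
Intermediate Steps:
K = -401 (K = -384 - 17 = -401)
F(y, L) = 40 + y*L² (F(y, L) = y*L² + 40 = 40 + y*L²)
h = 75511 (h = 1463 - (40 - 42*42²) = 1463 - (40 - 42*1764) = 1463 - (40 - 74088) = 1463 - 1*(-74048) = 1463 + 74048 = 75511)
K - h = -401 - 1*75511 = -401 - 75511 = -75912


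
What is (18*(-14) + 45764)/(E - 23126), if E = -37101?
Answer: -45512/60227 ≈ -0.75567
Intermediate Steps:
(18*(-14) + 45764)/(E - 23126) = (18*(-14) + 45764)/(-37101 - 23126) = (-252 + 45764)/(-60227) = 45512*(-1/60227) = -45512/60227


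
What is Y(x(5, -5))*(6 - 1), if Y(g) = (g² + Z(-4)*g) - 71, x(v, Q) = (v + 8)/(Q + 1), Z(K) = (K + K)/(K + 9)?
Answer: -4419/16 ≈ -276.19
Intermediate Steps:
Z(K) = 2*K/(9 + K) (Z(K) = (2*K)/(9 + K) = 2*K/(9 + K))
x(v, Q) = (8 + v)/(1 + Q)
Y(g) = -71 + g² - 8*g/5 (Y(g) = (g² + (2*(-4)/(9 - 4))*g) - 71 = (g² + (2*(-4)/5)*g) - 71 = (g² + (2*(-4)*(⅕))*g) - 71 = (g² - 8*g/5) - 71 = -71 + g² - 8*g/5)
Y(x(5, -5))*(6 - 1) = (-71 + ((8 + 5)/(1 - 5))² - 8*(8 + 5)/(5*(1 - 5)))*(6 - 1) = (-71 + (13/(-4))² - 8*13/(5*(-4)))*5 = (-71 + (-¼*13)² - (-2)*13/5)*5 = (-71 + (-13/4)² - 8/5*(-13/4))*5 = (-71 + 169/16 + 26/5)*5 = -4419/80*5 = -4419/16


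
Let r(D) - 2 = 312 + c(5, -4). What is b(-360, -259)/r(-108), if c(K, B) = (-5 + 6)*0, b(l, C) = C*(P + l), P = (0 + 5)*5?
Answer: 86765/314 ≈ 276.32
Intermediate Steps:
P = 25 (P = 5*5 = 25)
b(l, C) = C*(25 + l)
c(K, B) = 0 (c(K, B) = 1*0 = 0)
r(D) = 314 (r(D) = 2 + (312 + 0) = 2 + 312 = 314)
b(-360, -259)/r(-108) = -259*(25 - 360)/314 = -259*(-335)*(1/314) = 86765*(1/314) = 86765/314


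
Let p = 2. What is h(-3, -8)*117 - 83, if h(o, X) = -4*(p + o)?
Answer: 385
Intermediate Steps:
h(o, X) = -8 - 4*o (h(o, X) = -4*(2 + o) = -8 - 4*o)
h(-3, -8)*117 - 83 = (-8 - 4*(-3))*117 - 83 = (-8 + 12)*117 - 83 = 4*117 - 83 = 468 - 83 = 385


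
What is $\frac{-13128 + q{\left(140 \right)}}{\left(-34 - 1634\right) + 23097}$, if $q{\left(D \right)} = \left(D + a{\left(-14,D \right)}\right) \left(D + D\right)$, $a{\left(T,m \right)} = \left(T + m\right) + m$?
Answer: $\frac{100552}{21429} \approx 4.6923$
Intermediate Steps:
$a{\left(T,m \right)} = T + 2 m$
$q{\left(D \right)} = 2 D \left(-14 + 3 D\right)$ ($q{\left(D \right)} = \left(D + \left(-14 + 2 D\right)\right) \left(D + D\right) = \left(-14 + 3 D\right) 2 D = 2 D \left(-14 + 3 D\right)$)
$\frac{-13128 + q{\left(140 \right)}}{\left(-34 - 1634\right) + 23097} = \frac{-13128 + 2 \cdot 140 \left(-14 + 3 \cdot 140\right)}{\left(-34 - 1634\right) + 23097} = \frac{-13128 + 2 \cdot 140 \left(-14 + 420\right)}{\left(-34 - 1634\right) + 23097} = \frac{-13128 + 2 \cdot 140 \cdot 406}{-1668 + 23097} = \frac{-13128 + 113680}{21429} = 100552 \cdot \frac{1}{21429} = \frac{100552}{21429}$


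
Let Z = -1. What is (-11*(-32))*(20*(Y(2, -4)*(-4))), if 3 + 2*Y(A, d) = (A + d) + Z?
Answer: 84480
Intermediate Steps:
Y(A, d) = -2 + A/2 + d/2 (Y(A, d) = -3/2 + ((A + d) - 1)/2 = -3/2 + (-1 + A + d)/2 = -3/2 + (-1/2 + A/2 + d/2) = -2 + A/2 + d/2)
(-11*(-32))*(20*(Y(2, -4)*(-4))) = (-11*(-32))*(20*((-2 + (1/2)*2 + (1/2)*(-4))*(-4))) = 352*(20*((-2 + 1 - 2)*(-4))) = 352*(20*(-3*(-4))) = 352*(20*12) = 352*240 = 84480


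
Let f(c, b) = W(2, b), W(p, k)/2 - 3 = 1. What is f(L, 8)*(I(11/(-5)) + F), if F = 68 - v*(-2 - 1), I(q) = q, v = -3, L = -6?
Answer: 2272/5 ≈ 454.40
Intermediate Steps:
W(p, k) = 8 (W(p, k) = 6 + 2*1 = 6 + 2 = 8)
f(c, b) = 8
F = 59 (F = 68 - (-3)*(-2 - 1) = 68 - (-3)*(-3) = 68 - 1*9 = 68 - 9 = 59)
f(L, 8)*(I(11/(-5)) + F) = 8*(11/(-5) + 59) = 8*(11*(-⅕) + 59) = 8*(-11/5 + 59) = 8*(284/5) = 2272/5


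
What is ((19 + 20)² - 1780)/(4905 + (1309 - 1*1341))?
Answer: -259/4873 ≈ -0.053150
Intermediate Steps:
((19 + 20)² - 1780)/(4905 + (1309 - 1*1341)) = (39² - 1780)/(4905 + (1309 - 1341)) = (1521 - 1780)/(4905 - 32) = -259/4873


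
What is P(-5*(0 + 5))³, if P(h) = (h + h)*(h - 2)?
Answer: 2460375000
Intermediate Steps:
P(h) = 2*h*(-2 + h) (P(h) = (2*h)*(-2 + h) = 2*h*(-2 + h))
P(-5*(0 + 5))³ = (2*(-5*(0 + 5))*(-2 - 5*(0 + 5)))³ = (2*(-5*5)*(-2 - 5*5))³ = (2*(-25)*(-2 - 25))³ = (2*(-25)*(-27))³ = 1350³ = 2460375000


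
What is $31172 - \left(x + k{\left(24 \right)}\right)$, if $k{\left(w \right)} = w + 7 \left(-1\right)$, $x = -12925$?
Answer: $44080$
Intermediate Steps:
$k{\left(w \right)} = -7 + w$ ($k{\left(w \right)} = w - 7 = -7 + w$)
$31172 - \left(x + k{\left(24 \right)}\right) = 31172 - \left(-12925 + \left(-7 + 24\right)\right) = 31172 - \left(-12925 + 17\right) = 31172 - -12908 = 31172 + 12908 = 44080$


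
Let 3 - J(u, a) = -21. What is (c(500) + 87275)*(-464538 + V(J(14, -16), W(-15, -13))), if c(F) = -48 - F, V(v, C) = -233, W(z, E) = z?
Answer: -40308194517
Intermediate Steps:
J(u, a) = 24 (J(u, a) = 3 - 1*(-21) = 3 + 21 = 24)
(c(500) + 87275)*(-464538 + V(J(14, -16), W(-15, -13))) = ((-48 - 1*500) + 87275)*(-464538 - 233) = ((-48 - 500) + 87275)*(-464771) = (-548 + 87275)*(-464771) = 86727*(-464771) = -40308194517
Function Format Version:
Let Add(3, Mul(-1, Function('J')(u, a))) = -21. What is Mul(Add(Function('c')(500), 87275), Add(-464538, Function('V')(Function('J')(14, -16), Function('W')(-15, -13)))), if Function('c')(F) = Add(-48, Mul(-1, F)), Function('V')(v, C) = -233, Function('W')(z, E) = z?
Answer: -40308194517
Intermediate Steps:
Function('J')(u, a) = 24 (Function('J')(u, a) = Add(3, Mul(-1, -21)) = Add(3, 21) = 24)
Mul(Add(Function('c')(500), 87275), Add(-464538, Function('V')(Function('J')(14, -16), Function('W')(-15, -13)))) = Mul(Add(Add(-48, Mul(-1, 500)), 87275), Add(-464538, -233)) = Mul(Add(Add(-48, -500), 87275), -464771) = Mul(Add(-548, 87275), -464771) = Mul(86727, -464771) = -40308194517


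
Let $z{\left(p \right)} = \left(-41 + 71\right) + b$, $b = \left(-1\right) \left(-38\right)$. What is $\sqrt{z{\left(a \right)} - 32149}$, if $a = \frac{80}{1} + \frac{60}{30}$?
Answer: $i \sqrt{32081} \approx 179.11 i$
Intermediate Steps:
$a = 82$ ($a = 80 \cdot 1 + 60 \cdot \frac{1}{30} = 80 + 2 = 82$)
$b = 38$
$z{\left(p \right)} = 68$ ($z{\left(p \right)} = \left(-41 + 71\right) + 38 = 30 + 38 = 68$)
$\sqrt{z{\left(a \right)} - 32149} = \sqrt{68 - 32149} = \sqrt{-32081} = i \sqrt{32081}$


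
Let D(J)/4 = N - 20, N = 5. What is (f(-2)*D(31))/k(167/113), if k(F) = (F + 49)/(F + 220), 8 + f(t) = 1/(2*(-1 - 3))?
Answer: 24401325/11408 ≈ 2139.0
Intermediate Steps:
f(t) = -65/8 (f(t) = -8 + 1/(2*(-1 - 3)) = -8 + 1/(2*(-4)) = -8 + 1/(-8) = -8 - 1/8 = -65/8)
k(F) = (49 + F)/(220 + F)
D(J) = -60 (D(J) = 4*(5 - 20) = 4*(-15) = -60)
(f(-2)*D(31))/k(167/113) = (-65/8*(-60))/(((49 + 167/113)/(220 + 167/113))) = 975/(2*(((49 + 167*(1/113))/(220 + 167*(1/113))))) = 975/(2*(((49 + 167/113)/(220 + 167/113)))) = 975/(2*(((5704/113)/(25027/113)))) = 975/(2*(((113/25027)*(5704/113)))) = 975/(2*(5704/25027)) = (975/2)*(25027/5704) = 24401325/11408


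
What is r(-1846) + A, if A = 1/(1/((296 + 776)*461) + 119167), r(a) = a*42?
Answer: -4565966323641388/58891378065 ≈ -77532.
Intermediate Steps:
r(a) = 42*a
A = 494192/58891378065 (A = 1/(1/(1072*461) + 119167) = 1/(1/494192 + 119167) = 1/(58891378065/494192) = 494192/58891378065 ≈ 8.3916e-6)
r(-1846) + A = 42*(-1846) + 494192/58891378065 = -77532 + 494192/58891378065 = -4565966323641388/58891378065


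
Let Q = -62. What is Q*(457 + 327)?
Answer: -48608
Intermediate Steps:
Q*(457 + 327) = -62*(457 + 327) = -62*784 = -48608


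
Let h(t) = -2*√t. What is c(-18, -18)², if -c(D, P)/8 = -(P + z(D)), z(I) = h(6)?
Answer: 22272 + 4608*√6 ≈ 33559.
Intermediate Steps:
z(I) = -2*√6
c(D, P) = -16*√6 + 8*P (c(D, P) = -(-8)*(P - 2*√6) = -8*(-P + 2*√6) = -16*√6 + 8*P)
c(-18, -18)² = (-16*√6 + 8*(-18))² = (-16*√6 - 144)² = (-144 - 16*√6)²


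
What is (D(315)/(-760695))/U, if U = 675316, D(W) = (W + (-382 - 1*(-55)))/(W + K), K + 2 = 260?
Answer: 1/24529628845605 ≈ 4.0767e-14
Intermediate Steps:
K = 258 (K = -2 + 260 = 258)
D(W) = (-327 + W)/(258 + W) (D(W) = (W + (-382 - 1*(-55)))/(W + 258) = (W + (-382 + 55))/(258 + W) = (W - 327)/(258 + W) = (-327 + W)/(258 + W))
(D(315)/(-760695))/U = (((-327 + 315)/(258 + 315))/(-760695))/675316 = ((-12/573)*(-1/760695))*(1/675316) = (((1/573)*(-12))*(-1/760695))*(1/675316) = -4/191*(-1/760695)*(1/675316) = (4/145292745)*(1/675316) = 1/24529628845605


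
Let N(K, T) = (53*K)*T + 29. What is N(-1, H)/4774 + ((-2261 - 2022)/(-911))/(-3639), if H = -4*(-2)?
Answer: -1329922997/15826425846 ≈ -0.084032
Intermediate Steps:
H = 8
N(K, T) = 29 + 53*K*T (N(K, T) = 53*K*T + 29 = 29 + 53*K*T)
N(-1, H)/4774 + ((-2261 - 2022)/(-911))/(-3639) = (29 + 53*(-1)*8)/4774 + ((-2261 - 2022)/(-911))/(-3639) = (29 - 424)*(1/4774) - 4283*(-1/911)*(-1/3639) = -395*1/4774 + (4283/911)*(-1/3639) = -395/4774 - 4283/3315129 = -1329922997/15826425846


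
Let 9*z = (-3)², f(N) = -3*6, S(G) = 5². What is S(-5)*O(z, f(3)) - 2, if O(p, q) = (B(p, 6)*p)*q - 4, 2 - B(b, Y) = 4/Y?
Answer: -702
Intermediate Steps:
S(G) = 25
B(b, Y) = 2 - 4/Y
f(N) = -18
z = 1 (z = (⅑)*(-3)² = (⅑)*9 = 1)
O(p, q) = -4 + 4*p*q/3 (O(p, q) = ((2 - 4/6)*p)*q - 4 = ((2 - 4*⅙)*p)*q - 4 = ((2 - ⅔)*p)*q - 4 = (4*p/3)*q - 4 = 4*p*q/3 - 4 = -4 + 4*p*q/3)
S(-5)*O(z, f(3)) - 2 = 25*(-4 + (4/3)*1*(-18)) - 2 = 25*(-4 - 24) - 2 = 25*(-28) - 2 = -700 - 2 = -702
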